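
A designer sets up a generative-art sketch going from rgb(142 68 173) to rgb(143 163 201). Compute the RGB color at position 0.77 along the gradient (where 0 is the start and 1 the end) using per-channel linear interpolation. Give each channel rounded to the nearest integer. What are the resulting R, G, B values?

(143, 141, 195)

R = 142 + 0.77 × (143 − 142) = 142 + 0.77 × 1 = 142.77 → 143
G = 68 + 0.77 × (163 − 68) = 68 + 0.77 × 95 = 141.15 → 141
B = 173 + 0.77 × (201 − 173) = 173 + 0.77 × 28 = 194.56 → 195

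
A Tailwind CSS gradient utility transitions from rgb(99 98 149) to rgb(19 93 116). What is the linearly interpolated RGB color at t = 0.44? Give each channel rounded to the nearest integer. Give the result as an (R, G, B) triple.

(64, 96, 134)

R = 99 + 0.44 × (19 − 99) = 99 + 0.44 × -80 = 63.8 → 64
G = 98 + 0.44 × (93 − 98) = 98 + 0.44 × -5 = 95.8 → 96
B = 149 + 0.44 × (116 − 149) = 149 + 0.44 × -33 = 134.48 → 134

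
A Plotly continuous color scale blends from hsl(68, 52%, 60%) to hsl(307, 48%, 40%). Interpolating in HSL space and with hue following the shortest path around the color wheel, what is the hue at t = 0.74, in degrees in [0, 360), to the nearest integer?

338

Hue: 307 − 68 = 239°, but |239| > 180 so the shorter arc goes the other way: Δh = 239 − 360 = -121°.
H = 68 + 0.74 × (-121) = -21.54 → -22 → -22 mod 360 = 338°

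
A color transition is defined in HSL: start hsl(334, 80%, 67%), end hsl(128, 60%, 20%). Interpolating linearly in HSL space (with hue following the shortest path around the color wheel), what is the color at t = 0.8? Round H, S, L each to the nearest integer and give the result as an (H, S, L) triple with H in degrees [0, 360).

(97, 64, 29)

Hue: 128 − 334 = -206°, but |-206| > 180 so the shorter arc goes the other way: Δh = -206 + 360 = 154°.
H = 334 + 0.8 × (154) = 457.2 → 457 → 457 mod 360 = 97°
S = 80 + 0.8 × (60 − 80) = 64 → 64%
L = 67 + 0.8 × (20 − 67) = 29.4 → 29%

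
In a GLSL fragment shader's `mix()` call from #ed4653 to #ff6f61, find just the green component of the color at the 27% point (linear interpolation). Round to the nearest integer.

81

G₁ = 70 (from #ed4653), G₂ = 111 (from #ff6f61).
G = 70 + 0.27 × (111 − 70) = 81.07 → 81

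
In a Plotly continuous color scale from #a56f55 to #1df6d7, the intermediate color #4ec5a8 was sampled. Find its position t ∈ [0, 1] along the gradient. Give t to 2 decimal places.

0.64

Invert the lerp on the R channel (largest span, 136): t = (78 − 165) / (29 − 165) = -87/-136 = 0.63971.
Check on G: (197 − 111)/(246 − 111) = 0.637 ✓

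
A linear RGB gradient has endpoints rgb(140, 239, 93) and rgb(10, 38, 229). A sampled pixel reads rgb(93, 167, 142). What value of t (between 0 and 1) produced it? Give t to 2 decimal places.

Invert the lerp on the G channel (largest span, 201): t = (167 − 239) / (38 − 239) = -72/-201 = 0.35821.
Check on R: (93 − 140)/(10 − 140) = 0.3615 ✓

0.36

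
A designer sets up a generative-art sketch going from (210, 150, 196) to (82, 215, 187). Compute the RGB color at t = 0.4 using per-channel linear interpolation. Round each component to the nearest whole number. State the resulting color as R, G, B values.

R = 210 + 0.4 × (82 − 210) = 210 + 0.4 × -128 = 158.8 → 159
G = 150 + 0.4 × (215 − 150) = 150 + 0.4 × 65 = 176 → 176
B = 196 + 0.4 × (187 − 196) = 196 + 0.4 × -9 = 192.4 → 192
So the blended color is (159, 176, 192), about #9fb0c0.

(159, 176, 192)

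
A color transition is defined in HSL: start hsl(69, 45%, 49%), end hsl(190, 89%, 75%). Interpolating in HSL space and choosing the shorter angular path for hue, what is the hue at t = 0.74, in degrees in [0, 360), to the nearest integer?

159

Hue arc: Δh = 190 − 69 = 121° (|Δh| ≤ 180, already the shorter path).
H = 69 + 0.74 × (121) = 158.54 → 159°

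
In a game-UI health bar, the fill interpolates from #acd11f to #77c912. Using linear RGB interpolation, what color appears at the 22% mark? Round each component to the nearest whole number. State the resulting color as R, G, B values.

#acd11f → (172, 209, 31); #77c912 → (119, 201, 18).
22% corresponds to t = 0.22.
R = 172 + 0.22 × (119 − 172) = 172 + 0.22 × -53 = 160.34 → 160
G = 209 + 0.22 × (201 − 209) = 209 + 0.22 × -8 = 207.24 → 207
B = 31 + 0.22 × (18 − 31) = 31 + 0.22 × -13 = 28.14 → 28

(160, 207, 28)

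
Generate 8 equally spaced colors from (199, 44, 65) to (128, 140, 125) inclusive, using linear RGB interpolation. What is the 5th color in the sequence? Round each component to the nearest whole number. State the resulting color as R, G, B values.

(158, 99, 99)

With 8 swatches and endpoints inclusive, swatch 5 sits at t = (5 − 1)/(8 − 1) = 4/7 ≈ 0.5714.
R = 199 + 0.5714 × (128 − 199) = 158.431 → 158
G = 44 + 0.5714 × (140 − 44) = 98.854 → 99
B = 65 + 0.5714 × (125 − 65) = 99.284 → 99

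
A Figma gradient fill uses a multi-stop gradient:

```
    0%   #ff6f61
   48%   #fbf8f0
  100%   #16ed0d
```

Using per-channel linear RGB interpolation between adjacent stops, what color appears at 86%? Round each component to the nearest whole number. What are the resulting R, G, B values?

86% lies between the 48% and 100% stops, so the local fraction is t = (86 − 48)/(100 − 48) = 38/52 ≈ 0.7308.
#fbf8f0 → (251, 248, 240); #16ed0d → (22, 237, 13).
R = 251 + 0.7308 × (22 − 251) = 83.647 → 84
G = 248 + 0.7308 × (237 − 248) = 239.961 → 240
B = 240 + 0.7308 × (13 − 240) = 74.108 → 74

(84, 240, 74)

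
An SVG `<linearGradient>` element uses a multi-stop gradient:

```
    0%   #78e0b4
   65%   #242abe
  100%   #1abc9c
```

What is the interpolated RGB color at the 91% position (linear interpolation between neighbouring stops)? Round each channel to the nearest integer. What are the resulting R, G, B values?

(29, 150, 165)

91% lies between the 65% and 100% stops, so the local fraction is t = (91 − 65)/(100 − 65) = 26/35 ≈ 0.7429.
#242abe → (36, 42, 190); #1abc9c → (26, 188, 156).
R = 36 + 0.7429 × (26 − 36) = 28.571 → 29
G = 42 + 0.7429 × (188 − 42) = 150.463 → 150
B = 190 + 0.7429 × (156 − 190) = 164.741 → 165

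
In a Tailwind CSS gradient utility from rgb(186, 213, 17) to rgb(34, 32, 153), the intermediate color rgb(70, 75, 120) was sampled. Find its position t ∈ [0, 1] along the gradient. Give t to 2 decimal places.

Invert the lerp on the G channel (largest span, 181): t = (75 − 213) / (32 − 213) = -138/-181 = 0.76243.
Check on R: (70 − 186)/(34 − 186) = 0.7632 ✓

0.76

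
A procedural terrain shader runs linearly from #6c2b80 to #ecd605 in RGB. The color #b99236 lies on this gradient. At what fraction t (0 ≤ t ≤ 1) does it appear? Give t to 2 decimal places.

0.60

Invert the lerp on the G channel (largest span, 171): t = (146 − 43) / (214 − 43) = 103/171 = 0.60234.
Check on R: (185 − 108)/(236 − 108) = 0.6016 ✓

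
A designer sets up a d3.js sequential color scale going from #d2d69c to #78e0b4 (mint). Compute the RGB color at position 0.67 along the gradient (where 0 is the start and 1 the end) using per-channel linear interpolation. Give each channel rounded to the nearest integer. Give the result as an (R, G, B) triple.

#d2d69c → (210, 214, 156); #78e0b4 → (120, 224, 180).
R = 210 + 0.67 × (120 − 210) = 210 + 0.67 × -90 = 149.7 → 150
G = 214 + 0.67 × (224 − 214) = 214 + 0.67 × 10 = 220.7 → 221
B = 156 + 0.67 × (180 − 156) = 156 + 0.67 × 24 = 172.08 → 172

(150, 221, 172)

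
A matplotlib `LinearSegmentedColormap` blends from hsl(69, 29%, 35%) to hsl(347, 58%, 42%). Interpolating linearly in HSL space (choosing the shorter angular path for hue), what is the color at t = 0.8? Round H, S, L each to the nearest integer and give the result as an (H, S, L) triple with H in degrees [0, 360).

Hue: 347 − 69 = 278°, but |278| > 180 so the shorter arc goes the other way: Δh = 278 − 360 = -82°.
H = 69 + 0.8 × (-82) = 3.4 → 3°
S = 29 + 0.8 × (58 − 29) = 52.2 → 52%
L = 35 + 0.8 × (42 − 35) = 40.6 → 41%

(3, 52, 41)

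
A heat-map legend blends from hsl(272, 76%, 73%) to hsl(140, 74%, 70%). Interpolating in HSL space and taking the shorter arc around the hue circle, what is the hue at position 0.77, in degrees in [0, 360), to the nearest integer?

170

Hue arc: Δh = 140 − 272 = -132° (|Δh| ≤ 180, already the shorter path).
H = 272 + 0.77 × (-132) = 170.36 → 170°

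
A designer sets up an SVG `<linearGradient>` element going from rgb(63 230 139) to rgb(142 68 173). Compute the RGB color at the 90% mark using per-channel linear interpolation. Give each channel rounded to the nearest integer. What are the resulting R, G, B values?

90% corresponds to t = 0.9.
R = 63 + 0.9 × (142 − 63) = 63 + 0.9 × 79 = 134.1 → 134
G = 230 + 0.9 × (68 − 230) = 230 + 0.9 × -162 = 84.2 → 84
B = 139 + 0.9 × (173 − 139) = 139 + 0.9 × 34 = 169.6 → 170
So the blended color is (134, 84, 170), about #8654aa.

(134, 84, 170)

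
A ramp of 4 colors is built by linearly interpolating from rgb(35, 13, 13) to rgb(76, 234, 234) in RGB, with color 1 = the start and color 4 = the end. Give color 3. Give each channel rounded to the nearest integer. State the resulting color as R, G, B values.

(62, 160, 160)

With 4 swatches and endpoints inclusive, swatch 3 sits at t = (3 − 1)/(4 − 1) = 2/3 ≈ 0.6667.
R = 35 + 0.6667 × (76 − 35) = 62.335 → 62
G = 13 + 0.6667 × (234 − 13) = 160.341 → 160
B = 13 + 0.6667 × (234 − 13) = 160.341 → 160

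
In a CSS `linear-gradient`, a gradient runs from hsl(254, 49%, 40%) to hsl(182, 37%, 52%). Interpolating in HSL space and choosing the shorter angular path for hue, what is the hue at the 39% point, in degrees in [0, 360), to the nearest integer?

Hue arc: Δh = 182 − 254 = -72° (|Δh| ≤ 180, already the shorter path).
H = 254 + 0.39 × (-72) = 225.92 → 226°

226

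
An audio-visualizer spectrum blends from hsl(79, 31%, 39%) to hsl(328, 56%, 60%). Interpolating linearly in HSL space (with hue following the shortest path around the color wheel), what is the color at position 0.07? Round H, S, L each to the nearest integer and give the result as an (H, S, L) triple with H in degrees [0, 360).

Hue: 328 − 79 = 249°, but |249| > 180 so the shorter arc goes the other way: Δh = 249 − 360 = -111°.
H = 79 + 0.07 × (-111) = 71.23 → 71°
S = 31 + 0.07 × (56 − 31) = 32.75 → 33%
L = 39 + 0.07 × (60 − 39) = 40.47 → 40%

(71, 33, 40)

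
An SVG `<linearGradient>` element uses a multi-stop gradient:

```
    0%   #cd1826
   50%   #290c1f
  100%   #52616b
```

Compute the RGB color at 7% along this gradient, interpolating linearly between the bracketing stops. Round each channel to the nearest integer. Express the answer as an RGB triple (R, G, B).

(182, 22, 37)

7% lies between the 0% and 50% stops, so the local fraction is t = (7 − 0)/(50 − 0) = 7/50 ≈ 0.14.
#cd1826 → (205, 24, 38); #290c1f → (41, 12, 31).
R = 205 + 0.14 × (41 − 205) = 182.04 → 182
G = 24 + 0.14 × (12 − 24) = 22.32 → 22
B = 38 + 0.14 × (31 − 38) = 37.02 → 37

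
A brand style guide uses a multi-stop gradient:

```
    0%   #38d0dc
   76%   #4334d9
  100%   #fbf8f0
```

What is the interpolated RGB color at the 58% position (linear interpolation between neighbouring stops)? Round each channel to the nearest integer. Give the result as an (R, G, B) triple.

58% lies between the 0% and 76% stops, so the local fraction is t = (58 − 0)/(76 − 0) = 58/76 ≈ 0.7632.
#38d0dc → (56, 208, 220); #4334d9 → (67, 52, 217).
R = 56 + 0.7632 × (67 − 56) = 64.395 → 64
G = 208 + 0.7632 × (52 − 208) = 88.941 → 89
B = 220 + 0.7632 × (217 − 220) = 217.71 → 218

(64, 89, 218)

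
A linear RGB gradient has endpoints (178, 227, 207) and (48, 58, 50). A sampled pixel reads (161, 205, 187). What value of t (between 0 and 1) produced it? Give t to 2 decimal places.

0.13

Invert the lerp on the G channel (largest span, 169): t = (205 − 227) / (58 − 227) = -22/-169 = 0.13018.
Check on R: (161 − 178)/(48 − 178) = 0.1308 ✓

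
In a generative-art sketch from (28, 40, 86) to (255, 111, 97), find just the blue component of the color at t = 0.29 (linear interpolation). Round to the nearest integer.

89

B = 86 + 0.29 × (97 − 86) = 89.19 → 89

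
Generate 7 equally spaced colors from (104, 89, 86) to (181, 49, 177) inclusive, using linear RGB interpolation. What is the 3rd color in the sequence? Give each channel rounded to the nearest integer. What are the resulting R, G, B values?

With 7 swatches and endpoints inclusive, swatch 3 sits at t = (3 − 1)/(7 − 1) = 2/6 ≈ 0.3333.
R = 104 + 0.3333 × (181 − 104) = 129.664 → 130
G = 89 + 0.3333 × (49 − 89) = 75.668 → 76
B = 86 + 0.3333 × (177 − 86) = 116.33 → 116

(130, 76, 116)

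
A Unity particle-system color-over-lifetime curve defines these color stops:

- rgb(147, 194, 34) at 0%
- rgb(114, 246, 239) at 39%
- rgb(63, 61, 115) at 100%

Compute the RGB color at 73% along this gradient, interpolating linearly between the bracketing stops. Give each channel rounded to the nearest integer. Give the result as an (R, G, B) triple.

73% lies between the 39% and 100% stops, so the local fraction is t = (73 − 39)/(100 − 39) = 34/61 ≈ 0.5574.
R = 114 + 0.5574 × (63 − 114) = 85.573 → 86
G = 246 + 0.5574 × (61 − 246) = 142.881 → 143
B = 239 + 0.5574 × (115 − 239) = 169.882 → 170

(86, 143, 170)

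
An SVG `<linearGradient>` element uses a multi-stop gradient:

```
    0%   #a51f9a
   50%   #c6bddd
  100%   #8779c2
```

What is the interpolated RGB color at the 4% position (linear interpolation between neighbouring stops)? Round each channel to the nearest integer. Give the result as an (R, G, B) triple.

(168, 44, 159)

4% lies between the 0% and 50% stops, so the local fraction is t = (4 − 0)/(50 − 0) = 4/50 ≈ 0.08.
#a51f9a → (165, 31, 154); #c6bddd → (198, 189, 221).
R = 165 + 0.08 × (198 − 165) = 167.64 → 168
G = 31 + 0.08 × (189 − 31) = 43.64 → 44
B = 154 + 0.08 × (221 − 154) = 159.36 → 159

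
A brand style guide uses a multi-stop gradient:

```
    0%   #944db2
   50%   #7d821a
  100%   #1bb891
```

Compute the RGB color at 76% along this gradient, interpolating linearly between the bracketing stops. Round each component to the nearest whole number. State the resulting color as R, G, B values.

76% lies between the 50% and 100% stops, so the local fraction is t = (76 − 50)/(100 − 50) = 26/50 ≈ 0.52.
#7d821a → (125, 130, 26); #1bb891 → (27, 184, 145).
R = 125 + 0.52 × (27 − 125) = 74.04 → 74
G = 130 + 0.52 × (184 − 130) = 158.08 → 158
B = 26 + 0.52 × (145 − 26) = 87.88 → 88

(74, 158, 88)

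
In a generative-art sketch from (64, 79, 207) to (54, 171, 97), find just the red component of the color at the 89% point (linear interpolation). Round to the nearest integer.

R = 64 + 0.89 × (54 − 64) = 55.1 → 55

55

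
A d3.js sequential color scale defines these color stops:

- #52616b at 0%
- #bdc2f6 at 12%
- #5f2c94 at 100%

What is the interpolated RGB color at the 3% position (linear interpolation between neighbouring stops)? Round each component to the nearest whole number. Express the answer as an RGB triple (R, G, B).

3% lies between the 0% and 12% stops, so the local fraction is t = (3 − 0)/(12 − 0) = 3/12 ≈ 0.25.
#52616b → (82, 97, 107); #bdc2f6 → (189, 194, 246).
R = 82 + 0.25 × (189 − 82) = 108.75 → 109
G = 97 + 0.25 × (194 − 97) = 121.25 → 121
B = 107 + 0.25 × (246 − 107) = 141.75 → 142

(109, 121, 142)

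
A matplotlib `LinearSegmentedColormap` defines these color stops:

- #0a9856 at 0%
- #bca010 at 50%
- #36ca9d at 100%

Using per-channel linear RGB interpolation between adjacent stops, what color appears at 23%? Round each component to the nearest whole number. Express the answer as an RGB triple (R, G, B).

23% lies between the 0% and 50% stops, so the local fraction is t = (23 − 0)/(50 − 0) = 23/50 ≈ 0.46.
#0a9856 → (10, 152, 86); #bca010 → (188, 160, 16).
R = 10 + 0.46 × (188 − 10) = 91.88 → 92
G = 152 + 0.46 × (160 − 152) = 155.68 → 156
B = 86 + 0.46 × (16 − 86) = 53.8 → 54

(92, 156, 54)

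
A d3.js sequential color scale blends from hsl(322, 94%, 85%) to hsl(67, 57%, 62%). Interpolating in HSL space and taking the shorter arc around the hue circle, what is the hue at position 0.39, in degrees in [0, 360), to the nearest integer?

3

Hue: 67 − 322 = -255°, but |-255| > 180 so the shorter arc goes the other way: Δh = -255 + 360 = 105°.
H = 322 + 0.39 × (105) = 362.95 → 363 → 363 mod 360 = 3°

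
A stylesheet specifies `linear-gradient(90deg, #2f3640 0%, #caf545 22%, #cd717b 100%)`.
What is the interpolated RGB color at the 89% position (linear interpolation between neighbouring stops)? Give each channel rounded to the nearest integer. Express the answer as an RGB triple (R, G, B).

89% lies between the 22% and 100% stops, so the local fraction is t = (89 − 22)/(100 − 22) = 67/78 ≈ 0.859.
#caf545 → (202, 245, 69); #cd717b → (205, 113, 123).
R = 202 + 0.859 × (205 − 202) = 204.577 → 205
G = 245 + 0.859 × (113 − 245) = 131.612 → 132
B = 69 + 0.859 × (123 − 69) = 115.386 → 115

(205, 132, 115)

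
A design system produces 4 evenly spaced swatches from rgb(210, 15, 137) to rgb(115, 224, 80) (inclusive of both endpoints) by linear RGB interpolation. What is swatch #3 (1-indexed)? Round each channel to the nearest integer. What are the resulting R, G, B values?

With 4 swatches and endpoints inclusive, swatch 3 sits at t = (3 − 1)/(4 − 1) = 2/3 ≈ 0.6667.
R = 210 + 0.6667 × (115 − 210) = 146.663 → 147
G = 15 + 0.6667 × (224 − 15) = 154.34 → 154
B = 137 + 0.6667 × (80 − 137) = 98.998 → 99

(147, 154, 99)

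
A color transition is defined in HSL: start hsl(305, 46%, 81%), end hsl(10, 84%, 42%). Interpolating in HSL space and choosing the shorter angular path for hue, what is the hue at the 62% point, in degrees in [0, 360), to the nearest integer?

345

Hue: 10 − 305 = -295°, but |-295| > 180 so the shorter arc goes the other way: Δh = -295 + 360 = 65°.
H = 305 + 0.62 × (65) = 345.3 → 345°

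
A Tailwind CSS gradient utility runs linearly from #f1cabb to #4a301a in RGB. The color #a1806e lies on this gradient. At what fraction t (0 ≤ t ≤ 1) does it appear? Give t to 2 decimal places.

0.48

Invert the lerp on the R channel (largest span, 167): t = (161 − 241) / (74 − 241) = -80/-167 = 0.47904.
Check on G: (128 − 202)/(48 − 202) = 0.4805 ✓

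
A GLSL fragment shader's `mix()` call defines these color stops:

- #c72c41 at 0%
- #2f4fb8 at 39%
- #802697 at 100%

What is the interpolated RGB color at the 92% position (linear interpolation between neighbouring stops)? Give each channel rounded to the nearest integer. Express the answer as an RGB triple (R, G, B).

(117, 43, 155)

92% lies between the 39% and 100% stops, so the local fraction is t = (92 − 39)/(100 − 39) = 53/61 ≈ 0.8689.
#2f4fb8 → (47, 79, 184); #802697 → (128, 38, 151).
R = 47 + 0.8689 × (128 − 47) = 117.381 → 117
G = 79 + 0.8689 × (38 − 79) = 43.375 → 43
B = 184 + 0.8689 × (151 − 184) = 155.326 → 155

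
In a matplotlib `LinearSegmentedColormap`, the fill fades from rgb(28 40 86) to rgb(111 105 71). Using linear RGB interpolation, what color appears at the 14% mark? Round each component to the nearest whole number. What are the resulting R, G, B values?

(40, 49, 84)

14% corresponds to t = 0.14.
R = 28 + 0.14 × (111 − 28) = 28 + 0.14 × 83 = 39.62 → 40
G = 40 + 0.14 × (105 − 40) = 40 + 0.14 × 65 = 49.1 → 49
B = 86 + 0.14 × (71 − 86) = 86 + 0.14 × -15 = 83.9 → 84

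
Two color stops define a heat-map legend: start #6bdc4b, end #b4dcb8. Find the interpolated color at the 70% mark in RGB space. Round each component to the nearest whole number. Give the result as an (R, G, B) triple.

#6bdc4b → (107, 220, 75); #b4dcb8 → (180, 220, 184).
70% corresponds to t = 0.7.
R = 107 + 0.7 × (180 − 107) = 107 + 0.7 × 73 = 158.1 → 158
G = 220 + 0.7 × (220 − 220) = 220 + 0.7 × 0 = 220 → 220
B = 75 + 0.7 × (184 − 75) = 75 + 0.7 × 109 = 151.3 → 151

(158, 220, 151)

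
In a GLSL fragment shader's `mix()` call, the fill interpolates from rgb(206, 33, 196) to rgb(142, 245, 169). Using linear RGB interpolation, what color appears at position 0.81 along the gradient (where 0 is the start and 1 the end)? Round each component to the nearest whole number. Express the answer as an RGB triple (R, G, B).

R = 206 + 0.81 × (142 − 206) = 206 + 0.81 × -64 = 154.16 → 154
G = 33 + 0.81 × (245 − 33) = 33 + 0.81 × 212 = 204.72 → 205
B = 196 + 0.81 × (169 − 196) = 196 + 0.81 × -27 = 174.13 → 174

(154, 205, 174)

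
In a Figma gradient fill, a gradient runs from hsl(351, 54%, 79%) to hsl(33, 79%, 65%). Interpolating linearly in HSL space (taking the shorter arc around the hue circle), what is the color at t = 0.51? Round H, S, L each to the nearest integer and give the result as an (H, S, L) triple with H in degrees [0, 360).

Hue: 33 − 351 = -318°, but |-318| > 180 so the shorter arc goes the other way: Δh = -318 + 360 = 42°.
H = 351 + 0.51 × (42) = 372.42 → 372 → 372 mod 360 = 12°
S = 54 + 0.51 × (79 − 54) = 66.75 → 67%
L = 79 + 0.51 × (65 − 79) = 71.86 → 72%

(12, 67, 72)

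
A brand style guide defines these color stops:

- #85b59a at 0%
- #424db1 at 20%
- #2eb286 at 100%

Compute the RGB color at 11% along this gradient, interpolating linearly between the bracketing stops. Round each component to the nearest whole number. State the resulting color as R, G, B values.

(96, 124, 167)

11% lies between the 0% and 20% stops, so the local fraction is t = (11 − 0)/(20 − 0) = 11/20 ≈ 0.55.
#85b59a → (133, 181, 154); #424db1 → (66, 77, 177).
R = 133 + 0.55 × (66 − 133) = 96.15 → 96
G = 181 + 0.55 × (77 − 181) = 123.8 → 124
B = 154 + 0.55 × (177 − 154) = 166.65 → 167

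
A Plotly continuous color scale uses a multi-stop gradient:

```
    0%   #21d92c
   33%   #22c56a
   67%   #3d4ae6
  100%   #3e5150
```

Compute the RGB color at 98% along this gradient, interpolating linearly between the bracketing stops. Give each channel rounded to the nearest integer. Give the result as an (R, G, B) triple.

(62, 81, 89)

98% lies between the 67% and 100% stops, so the local fraction is t = (98 − 67)/(100 − 67) = 31/33 ≈ 0.9394.
#3d4ae6 → (61, 74, 230); #3e5150 → (62, 81, 80).
R = 61 + 0.9394 × (62 − 61) = 61.939 → 62
G = 74 + 0.9394 × (81 − 74) = 80.576 → 81
B = 230 + 0.9394 × (80 − 230) = 89.09 → 89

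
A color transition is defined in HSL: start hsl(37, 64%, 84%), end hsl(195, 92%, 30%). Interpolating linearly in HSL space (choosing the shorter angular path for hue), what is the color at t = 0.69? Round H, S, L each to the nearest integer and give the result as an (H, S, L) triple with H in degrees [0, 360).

(146, 83, 47)

Hue arc: Δh = 195 − 37 = 158° (|Δh| ≤ 180, already the shorter path).
H = 37 + 0.69 × (158) = 146.02 → 146°
S = 64 + 0.69 × (92 − 64) = 83.32 → 83%
L = 84 + 0.69 × (30 − 84) = 46.74 → 47%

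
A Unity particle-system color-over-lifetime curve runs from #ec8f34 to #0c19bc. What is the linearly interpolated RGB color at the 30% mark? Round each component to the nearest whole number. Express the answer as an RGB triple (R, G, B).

(169, 108, 93)

#ec8f34 → (236, 143, 52); #0c19bc → (12, 25, 188).
30% corresponds to t = 0.3.
R = 236 + 0.3 × (12 − 236) = 236 + 0.3 × -224 = 168.8 → 169
G = 143 + 0.3 × (25 − 143) = 143 + 0.3 × -118 = 107.6 → 108
B = 52 + 0.3 × (188 − 52) = 52 + 0.3 × 136 = 92.8 → 93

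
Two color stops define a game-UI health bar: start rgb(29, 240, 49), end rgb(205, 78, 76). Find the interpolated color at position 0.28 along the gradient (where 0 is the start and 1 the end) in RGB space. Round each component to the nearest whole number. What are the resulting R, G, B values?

(78, 195, 57)

R = 29 + 0.28 × (205 − 29) = 29 + 0.28 × 176 = 78.28 → 78
G = 240 + 0.28 × (78 − 240) = 240 + 0.28 × -162 = 194.64 → 195
B = 49 + 0.28 × (76 − 49) = 49 + 0.28 × 27 = 56.56 → 57
So the blended color is (78, 195, 57), about #4ec339.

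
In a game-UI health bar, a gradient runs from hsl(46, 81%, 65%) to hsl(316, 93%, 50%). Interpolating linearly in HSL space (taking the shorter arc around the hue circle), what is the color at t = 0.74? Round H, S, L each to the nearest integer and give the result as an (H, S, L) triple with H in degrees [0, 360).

(339, 90, 54)

Hue: 316 − 46 = 270°, but |270| > 180 so the shorter arc goes the other way: Δh = 270 − 360 = -90°.
H = 46 + 0.74 × (-90) = -20.6 → -21 → -21 mod 360 = 339°
S = 81 + 0.74 × (93 − 81) = 89.88 → 90%
L = 65 + 0.74 × (50 − 65) = 53.9 → 54%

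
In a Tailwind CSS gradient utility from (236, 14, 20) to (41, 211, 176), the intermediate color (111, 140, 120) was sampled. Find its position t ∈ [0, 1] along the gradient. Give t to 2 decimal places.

0.64

Invert the lerp on the G channel (largest span, 197): t = (140 − 14) / (211 − 14) = 126/197 = 0.63959.
Check on R: (111 − 236)/(41 − 236) = 0.641 ✓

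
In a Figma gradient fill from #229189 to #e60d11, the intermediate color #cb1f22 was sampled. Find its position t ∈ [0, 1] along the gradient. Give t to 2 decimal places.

Invert the lerp on the R channel (largest span, 196): t = (203 − 34) / (230 − 34) = 169/196 = 0.86224.
Check on G: (31 − 145)/(13 − 145) = 0.8636 ✓

0.86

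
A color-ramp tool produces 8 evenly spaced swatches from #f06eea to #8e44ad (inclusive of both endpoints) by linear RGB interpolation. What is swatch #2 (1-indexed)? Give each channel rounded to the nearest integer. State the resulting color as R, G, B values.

(226, 104, 225)

With 8 swatches and endpoints inclusive, swatch 2 sits at t = (2 − 1)/(8 − 1) = 1/7 ≈ 0.1429.
#f06eea → (240, 110, 234); #8e44ad → (142, 68, 173).
R = 240 + 0.1429 × (142 − 240) = 225.996 → 226
G = 110 + 0.1429 × (68 − 110) = 103.998 → 104
B = 234 + 0.1429 × (173 − 234) = 225.283 → 225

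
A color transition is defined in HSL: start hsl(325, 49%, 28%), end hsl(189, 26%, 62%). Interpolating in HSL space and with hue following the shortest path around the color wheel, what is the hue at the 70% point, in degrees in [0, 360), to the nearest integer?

Hue arc: Δh = 189 − 325 = -136° (|Δh| ≤ 180, already the shorter path).
H = 325 + 0.7 × (-136) = 229.8 → 230°

230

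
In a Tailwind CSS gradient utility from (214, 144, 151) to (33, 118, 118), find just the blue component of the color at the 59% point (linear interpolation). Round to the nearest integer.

132

B = 151 + 0.59 × (118 − 151) = 131.53 → 132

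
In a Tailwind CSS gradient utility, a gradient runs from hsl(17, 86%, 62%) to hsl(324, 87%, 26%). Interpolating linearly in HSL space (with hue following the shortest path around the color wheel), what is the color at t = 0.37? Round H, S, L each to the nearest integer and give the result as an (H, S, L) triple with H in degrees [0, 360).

(357, 86, 49)

Hue: 324 − 17 = 307°, but |307| > 180 so the shorter arc goes the other way: Δh = 307 − 360 = -53°.
H = 17 + 0.37 × (-53) = -2.61 → -3 → -3 mod 360 = 357°
S = 86 + 0.37 × (87 − 86) = 86.37 → 86%
L = 62 + 0.37 × (26 − 62) = 48.68 → 49%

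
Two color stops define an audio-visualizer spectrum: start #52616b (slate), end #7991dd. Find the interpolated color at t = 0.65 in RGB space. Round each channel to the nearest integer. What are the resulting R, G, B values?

(107, 128, 181)

#52616b → (82, 97, 107); #7991dd → (121, 145, 221).
R = 82 + 0.65 × (121 − 82) = 82 + 0.65 × 39 = 107.35 → 107
G = 97 + 0.65 × (145 − 97) = 97 + 0.65 × 48 = 128.2 → 128
B = 107 + 0.65 × (221 − 107) = 107 + 0.65 × 114 = 181.1 → 181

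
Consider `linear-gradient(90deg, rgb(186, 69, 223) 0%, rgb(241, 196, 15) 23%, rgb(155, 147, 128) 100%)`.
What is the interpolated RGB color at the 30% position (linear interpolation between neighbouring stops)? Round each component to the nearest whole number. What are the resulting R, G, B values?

30% lies between the 23% and 100% stops, so the local fraction is t = (30 − 23)/(100 − 23) = 7/77 ≈ 0.0909.
R = 241 + 0.0909 × (155 − 241) = 233.183 → 233
G = 196 + 0.0909 × (147 − 196) = 191.546 → 192
B = 15 + 0.0909 × (128 − 15) = 25.272 → 25

(233, 192, 25)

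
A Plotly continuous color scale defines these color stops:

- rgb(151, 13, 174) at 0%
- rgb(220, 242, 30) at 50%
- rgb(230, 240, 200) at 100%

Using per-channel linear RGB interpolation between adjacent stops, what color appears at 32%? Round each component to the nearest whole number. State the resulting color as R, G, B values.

(195, 160, 82)

32% lies between the 0% and 50% stops, so the local fraction is t = (32 − 0)/(50 − 0) = 32/50 ≈ 0.64.
R = 151 + 0.64 × (220 − 151) = 195.16 → 195
G = 13 + 0.64 × (242 − 13) = 159.56 → 160
B = 174 + 0.64 × (30 − 174) = 81.84 → 82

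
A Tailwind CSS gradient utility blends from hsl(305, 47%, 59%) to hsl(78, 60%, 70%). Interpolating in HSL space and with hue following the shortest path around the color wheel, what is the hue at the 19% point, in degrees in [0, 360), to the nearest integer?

Hue: 78 − 305 = -227°, but |-227| > 180 so the shorter arc goes the other way: Δh = -227 + 360 = 133°.
H = 305 + 0.19 × (133) = 330.27 → 330°

330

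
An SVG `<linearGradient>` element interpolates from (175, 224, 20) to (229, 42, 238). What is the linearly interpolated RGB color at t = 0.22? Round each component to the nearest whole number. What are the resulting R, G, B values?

(187, 184, 68)

R = 175 + 0.22 × (229 − 175) = 175 + 0.22 × 54 = 186.88 → 187
G = 224 + 0.22 × (42 − 224) = 224 + 0.22 × -182 = 183.96 → 184
B = 20 + 0.22 × (238 − 20) = 20 + 0.22 × 218 = 67.96 → 68
So the blended color is (187, 184, 68), about #bbb844.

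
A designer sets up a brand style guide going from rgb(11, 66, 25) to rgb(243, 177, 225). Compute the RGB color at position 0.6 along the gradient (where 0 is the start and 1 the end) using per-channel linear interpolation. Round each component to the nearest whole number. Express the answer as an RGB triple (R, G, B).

(150, 133, 145)

R = 11 + 0.6 × (243 − 11) = 11 + 0.6 × 232 = 150.2 → 150
G = 66 + 0.6 × (177 − 66) = 66 + 0.6 × 111 = 132.6 → 133
B = 25 + 0.6 × (225 − 25) = 25 + 0.6 × 200 = 145 → 145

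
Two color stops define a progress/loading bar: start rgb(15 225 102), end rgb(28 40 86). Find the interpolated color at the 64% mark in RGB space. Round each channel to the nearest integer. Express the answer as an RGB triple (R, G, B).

(23, 107, 92)

64% corresponds to t = 0.64.
R = 15 + 0.64 × (28 − 15) = 15 + 0.64 × 13 = 23.32 → 23
G = 225 + 0.64 × (40 − 225) = 225 + 0.64 × -185 = 106.6 → 107
B = 102 + 0.64 × (86 − 102) = 102 + 0.64 × -16 = 91.76 → 92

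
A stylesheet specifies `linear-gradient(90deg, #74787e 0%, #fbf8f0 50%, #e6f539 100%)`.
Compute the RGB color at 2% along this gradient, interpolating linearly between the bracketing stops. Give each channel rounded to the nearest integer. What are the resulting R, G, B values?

(121, 125, 131)

2% lies between the 0% and 50% stops, so the local fraction is t = (2 − 0)/(50 − 0) = 2/50 ≈ 0.04.
#74787e → (116, 120, 126); #fbf8f0 → (251, 248, 240).
R = 116 + 0.04 × (251 − 116) = 121.4 → 121
G = 120 + 0.04 × (248 − 120) = 125.12 → 125
B = 126 + 0.04 × (240 − 126) = 130.56 → 131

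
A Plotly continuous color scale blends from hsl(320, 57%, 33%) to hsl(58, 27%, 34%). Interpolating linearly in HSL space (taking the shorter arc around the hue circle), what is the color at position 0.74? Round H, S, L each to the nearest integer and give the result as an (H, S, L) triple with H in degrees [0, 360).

(33, 35, 34)

Hue: 58 − 320 = -262°, but |-262| > 180 so the shorter arc goes the other way: Δh = -262 + 360 = 98°.
H = 320 + 0.74 × (98) = 392.52 → 393 → 393 mod 360 = 33°
S = 57 + 0.74 × (27 − 57) = 34.8 → 35%
L = 33 + 0.74 × (34 − 33) = 33.74 → 34%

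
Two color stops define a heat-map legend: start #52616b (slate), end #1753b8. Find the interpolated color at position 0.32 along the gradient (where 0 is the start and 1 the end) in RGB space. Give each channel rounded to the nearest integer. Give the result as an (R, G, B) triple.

(63, 93, 132)

#52616b → (82, 97, 107); #1753b8 → (23, 83, 184).
R = 82 + 0.32 × (23 − 82) = 82 + 0.32 × -59 = 63.12 → 63
G = 97 + 0.32 × (83 − 97) = 97 + 0.32 × -14 = 92.52 → 93
B = 107 + 0.32 × (184 − 107) = 107 + 0.32 × 77 = 131.64 → 132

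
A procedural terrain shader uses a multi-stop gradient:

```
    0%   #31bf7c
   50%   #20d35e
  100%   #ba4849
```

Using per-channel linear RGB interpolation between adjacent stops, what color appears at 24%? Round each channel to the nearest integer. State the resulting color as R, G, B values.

(41, 201, 110)

24% lies between the 0% and 50% stops, so the local fraction is t = (24 − 0)/(50 − 0) = 24/50 ≈ 0.48.
#31bf7c → (49, 191, 124); #20d35e → (32, 211, 94).
R = 49 + 0.48 × (32 − 49) = 40.84 → 41
G = 191 + 0.48 × (211 − 191) = 200.6 → 201
B = 124 + 0.48 × (94 − 124) = 109.6 → 110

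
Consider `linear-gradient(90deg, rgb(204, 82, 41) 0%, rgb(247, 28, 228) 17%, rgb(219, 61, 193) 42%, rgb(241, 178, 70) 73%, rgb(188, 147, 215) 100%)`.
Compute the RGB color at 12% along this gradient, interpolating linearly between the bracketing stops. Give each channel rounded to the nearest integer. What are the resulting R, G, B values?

12% lies between the 0% and 17% stops, so the local fraction is t = (12 − 0)/(17 − 0) = 12/17 ≈ 0.7059.
R = 204 + 0.7059 × (247 − 204) = 234.354 → 234
G = 82 + 0.7059 × (28 − 82) = 43.881 → 44
B = 41 + 0.7059 × (228 − 41) = 173.003 → 173

(234, 44, 173)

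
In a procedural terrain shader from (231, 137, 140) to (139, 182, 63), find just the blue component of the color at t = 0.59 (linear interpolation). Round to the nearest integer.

B = 140 + 0.59 × (63 − 140) = 94.57 → 95

95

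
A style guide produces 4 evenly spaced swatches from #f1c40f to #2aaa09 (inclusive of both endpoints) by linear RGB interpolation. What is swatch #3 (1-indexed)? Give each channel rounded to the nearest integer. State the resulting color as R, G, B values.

With 4 swatches and endpoints inclusive, swatch 3 sits at t = (3 − 1)/(4 − 1) = 2/3 ≈ 0.6667.
#f1c40f → (241, 196, 15); #2aaa09 → (42, 170, 9).
R = 241 + 0.6667 × (42 − 241) = 108.327 → 108
G = 196 + 0.6667 × (170 − 196) = 178.666 → 179
B = 15 + 0.6667 × (9 − 15) = 11 → 11

(108, 179, 11)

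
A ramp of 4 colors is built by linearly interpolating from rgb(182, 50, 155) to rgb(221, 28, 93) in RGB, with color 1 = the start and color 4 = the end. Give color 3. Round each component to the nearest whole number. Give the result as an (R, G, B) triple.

With 4 swatches and endpoints inclusive, swatch 3 sits at t = (3 − 1)/(4 − 1) = 2/3 ≈ 0.6667.
R = 182 + 0.6667 × (221 − 182) = 208.001 → 208
G = 50 + 0.6667 × (28 − 50) = 35.333 → 35
B = 155 + 0.6667 × (93 − 155) = 113.665 → 114

(208, 35, 114)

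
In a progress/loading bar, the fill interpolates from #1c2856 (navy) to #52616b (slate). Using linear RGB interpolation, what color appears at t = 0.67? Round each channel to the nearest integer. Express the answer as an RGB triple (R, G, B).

#1c2856 → (28, 40, 86); #52616b → (82, 97, 107).
R = 28 + 0.67 × (82 − 28) = 28 + 0.67 × 54 = 64.18 → 64
G = 40 + 0.67 × (97 − 40) = 40 + 0.67 × 57 = 78.19 → 78
B = 86 + 0.67 × (107 − 86) = 86 + 0.67 × 21 = 100.07 → 100

(64, 78, 100)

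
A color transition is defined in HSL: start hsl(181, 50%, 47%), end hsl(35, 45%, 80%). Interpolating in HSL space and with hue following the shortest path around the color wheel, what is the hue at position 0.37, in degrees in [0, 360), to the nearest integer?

127

Hue arc: Δh = 35 − 181 = -146° (|Δh| ≤ 180, already the shorter path).
H = 181 + 0.37 × (-146) = 126.98 → 127°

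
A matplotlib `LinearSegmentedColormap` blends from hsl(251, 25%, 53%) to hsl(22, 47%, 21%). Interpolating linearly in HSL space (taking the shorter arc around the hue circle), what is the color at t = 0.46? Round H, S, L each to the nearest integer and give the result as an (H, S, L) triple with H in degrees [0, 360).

Hue: 22 − 251 = -229°, but |-229| > 180 so the shorter arc goes the other way: Δh = -229 + 360 = 131°.
H = 251 + 0.46 × (131) = 311.26 → 311°
S = 25 + 0.46 × (47 − 25) = 35.12 → 35%
L = 53 + 0.46 × (21 − 53) = 38.28 → 38%

(311, 35, 38)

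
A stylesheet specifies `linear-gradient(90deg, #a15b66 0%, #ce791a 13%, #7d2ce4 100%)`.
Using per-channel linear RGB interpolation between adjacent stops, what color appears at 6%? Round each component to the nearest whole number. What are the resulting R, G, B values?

6% lies between the 0% and 13% stops, so the local fraction is t = (6 − 0)/(13 − 0) = 6/13 ≈ 0.4615.
#a15b66 → (161, 91, 102); #ce791a → (206, 121, 26).
R = 161 + 0.4615 × (206 − 161) = 181.768 → 182
G = 91 + 0.4615 × (121 − 91) = 104.845 → 105
B = 102 + 0.4615 × (26 − 102) = 66.926 → 67

(182, 105, 67)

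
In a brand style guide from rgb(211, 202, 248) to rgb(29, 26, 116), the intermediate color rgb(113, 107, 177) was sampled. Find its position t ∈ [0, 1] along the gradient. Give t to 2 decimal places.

0.54

Invert the lerp on the R channel (largest span, 182): t = (113 − 211) / (29 − 211) = -98/-182 = 0.53846.
Check on G: (107 − 202)/(26 − 202) = 0.5398 ✓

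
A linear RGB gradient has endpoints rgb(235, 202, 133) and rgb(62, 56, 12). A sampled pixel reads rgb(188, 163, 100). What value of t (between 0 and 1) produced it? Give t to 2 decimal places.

Invert the lerp on the R channel (largest span, 173): t = (188 − 235) / (62 − 235) = -47/-173 = 0.27168.
Check on G: (163 − 202)/(56 − 202) = 0.2671 ✓

0.27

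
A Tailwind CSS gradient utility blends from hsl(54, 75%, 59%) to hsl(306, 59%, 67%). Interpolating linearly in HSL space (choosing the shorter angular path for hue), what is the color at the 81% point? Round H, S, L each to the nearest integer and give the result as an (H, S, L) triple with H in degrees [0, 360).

(327, 62, 65)

Hue: 306 − 54 = 252°, but |252| > 180 so the shorter arc goes the other way: Δh = 252 − 360 = -108°.
H = 54 + 0.81 × (-108) = -33.48 → -33 → -33 mod 360 = 327°
S = 75 + 0.81 × (59 − 75) = 62.04 → 62%
L = 59 + 0.81 × (67 − 59) = 65.48 → 65%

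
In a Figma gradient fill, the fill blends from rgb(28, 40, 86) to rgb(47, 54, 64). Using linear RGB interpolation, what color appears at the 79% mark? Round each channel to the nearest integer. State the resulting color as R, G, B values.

(43, 51, 69)

79% corresponds to t = 0.79.
R = 28 + 0.79 × (47 − 28) = 28 + 0.79 × 19 = 43.01 → 43
G = 40 + 0.79 × (54 − 40) = 40 + 0.79 × 14 = 51.06 → 51
B = 86 + 0.79 × (64 − 86) = 86 + 0.79 × -22 = 68.62 → 69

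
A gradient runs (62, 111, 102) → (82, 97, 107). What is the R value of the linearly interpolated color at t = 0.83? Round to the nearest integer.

R = 62 + 0.83 × (82 − 62) = 78.6 → 79

79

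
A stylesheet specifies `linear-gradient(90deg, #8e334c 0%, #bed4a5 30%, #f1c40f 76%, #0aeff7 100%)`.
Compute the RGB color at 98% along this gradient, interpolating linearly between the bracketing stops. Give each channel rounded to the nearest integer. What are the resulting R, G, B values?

(29, 235, 228)

98% lies between the 76% and 100% stops, so the local fraction is t = (98 − 76)/(100 − 76) = 22/24 ≈ 0.9167.
#f1c40f → (241, 196, 15); #0aeff7 → (10, 239, 247).
R = 241 + 0.9167 × (10 − 241) = 29.242 → 29
G = 196 + 0.9167 × (239 − 196) = 235.418 → 235
B = 15 + 0.9167 × (247 − 15) = 227.674 → 228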